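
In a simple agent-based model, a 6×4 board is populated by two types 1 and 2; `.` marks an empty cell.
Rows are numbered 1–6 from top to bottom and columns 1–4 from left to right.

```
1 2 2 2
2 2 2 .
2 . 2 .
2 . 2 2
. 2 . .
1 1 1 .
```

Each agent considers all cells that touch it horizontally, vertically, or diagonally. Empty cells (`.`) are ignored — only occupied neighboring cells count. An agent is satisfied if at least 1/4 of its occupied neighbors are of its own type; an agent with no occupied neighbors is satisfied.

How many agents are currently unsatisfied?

1

Row 1: (1,1)1 0/3 unhappy · (1,2)2 4/5 ok · (1,3)2 4/4 ok · (1,4)2 2/2 ok
Row 2: (2,1)2 3/4 ok · (2,2)2 6/7 ok · (2,3)2 5/5 ok
Row 3: (3,1)2 3/3 ok · (3,3)2 4/4 ok
Row 4: (4,1)2 2/2 ok · (4,3)2 3/3 ok · (4,4)2 2/2 ok
Row 5: (5,2)2 2/5 ok
Row 6: (6,1)1 1/2 ok · (6,2)1 2/3 ok · (6,3)1 1/2 ok
Unsatisfied: (1,1) — 1 in total.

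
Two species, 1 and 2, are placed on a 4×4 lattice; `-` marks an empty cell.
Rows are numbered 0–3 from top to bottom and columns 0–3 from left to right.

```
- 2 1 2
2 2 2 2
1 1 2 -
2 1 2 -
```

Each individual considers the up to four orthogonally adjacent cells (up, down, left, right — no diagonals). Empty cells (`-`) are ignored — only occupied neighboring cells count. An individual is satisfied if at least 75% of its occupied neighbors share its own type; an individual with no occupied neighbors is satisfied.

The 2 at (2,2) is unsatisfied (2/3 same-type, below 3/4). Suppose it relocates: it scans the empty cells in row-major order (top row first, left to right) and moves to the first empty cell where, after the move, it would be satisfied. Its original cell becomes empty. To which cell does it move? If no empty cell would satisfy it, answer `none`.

Vacating (2,2). Empty cells in order:
  (0,0): 2/2 same-type → satisfied — stop here.

(0,0)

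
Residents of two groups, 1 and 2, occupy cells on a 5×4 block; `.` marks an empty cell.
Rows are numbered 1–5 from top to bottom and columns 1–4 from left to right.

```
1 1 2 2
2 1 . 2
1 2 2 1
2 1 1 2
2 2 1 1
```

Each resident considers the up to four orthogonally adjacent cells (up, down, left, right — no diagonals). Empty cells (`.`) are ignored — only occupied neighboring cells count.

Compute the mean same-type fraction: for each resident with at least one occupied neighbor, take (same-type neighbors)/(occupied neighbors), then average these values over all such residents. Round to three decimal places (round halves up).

(1,1)1 1/2
(1,2)1 2/3
(1,3)2 1/2
(1,4)2 2/2
(2,1)2 0/3
(2,2)1 1/3
(2,4)2 1/2
(3,1)1 0/3
(3,2)2 1/4
(3,3)2 1/3
(3,4)1 0/3
(4,1)2 1/3
(4,2)1 1/4
(4,3)1 2/4
(4,4)2 0/3
(5,1)2 2/2
(5,2)2 1/3
(5,3)1 2/3
(5,4)1 1/2
Sum over 19 residents: 1/2 + 2/3 + 1/2 + 2/2 + 0/3 + 1/3 + 1/2 + 0/3 + 1/4 + 1/3 + 0/3 + 1/3 + 1/4 + 2/4 + 0/3 + 2/2 + 1/3 + 2/3 + 1/2 = 23/3; mean = 23/3 ÷ 19 = 23/57 = 0.403508… → 0.404.

0.404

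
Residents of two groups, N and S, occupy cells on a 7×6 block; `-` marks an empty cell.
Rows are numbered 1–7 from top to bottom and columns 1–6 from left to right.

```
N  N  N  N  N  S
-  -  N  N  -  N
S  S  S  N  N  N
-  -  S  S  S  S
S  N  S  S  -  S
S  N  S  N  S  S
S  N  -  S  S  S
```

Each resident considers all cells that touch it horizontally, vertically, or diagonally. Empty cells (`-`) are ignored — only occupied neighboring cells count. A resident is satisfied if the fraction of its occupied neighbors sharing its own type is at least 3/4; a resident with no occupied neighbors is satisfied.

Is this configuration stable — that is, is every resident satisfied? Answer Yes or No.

(1,1)N 1/1 satisfied
(1,2)N 3/3 satisfied
(1,3)N 4/4 satisfied
(1,4)N 4/4 satisfied
(1,5)N 3/4 satisfied
(1,6)S 0/2 not
(2,3)N 5/7 not
(2,4)N 6/7 satisfied
(2,6)N 3/4 satisfied
(3,1)S 1/1 satisfied
(3,2)S 3/4 satisfied
(3,3)S 3/6 not
(3,4)N 3/7 not
(3,5)N 4/7 not
(3,6)N 2/4 not
(4,3)S 5/7 not
(4,4)S 5/7 not
(4,5)S 4/7 not
(4,6)S 2/4 not
(5,1)S 1/3 not
(5,2)N 1/6 not
(5,3)S 4/7 not
(5,4)S 6/7 satisfied
(5,6)S 4/4 satisfied
(6,1)S 2/5 not
(6,2)N 2/7 not
(6,3)S 3/7 not
(6,4)N 0/6 not
(6,5)S 6/7 satisfied
(6,6)S 4/4 satisfied
(7,1)S 1/3 not
(7,2)N 1/4 not
(7,4)S 3/4 satisfied
(7,5)S 4/5 satisfied
(7,6)S 3/3 satisfied
For instance (1,6) has only 0/2 same-type neighbors, below 3/4.

No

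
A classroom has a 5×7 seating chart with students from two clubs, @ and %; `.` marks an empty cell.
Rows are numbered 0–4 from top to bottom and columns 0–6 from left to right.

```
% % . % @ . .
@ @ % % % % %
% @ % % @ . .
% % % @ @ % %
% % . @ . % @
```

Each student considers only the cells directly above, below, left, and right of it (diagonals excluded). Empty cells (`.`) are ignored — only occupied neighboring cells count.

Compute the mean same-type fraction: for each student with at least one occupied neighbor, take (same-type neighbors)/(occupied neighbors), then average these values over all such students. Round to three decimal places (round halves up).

0.604

Row 0: (0,0)% 1/2 · (0,1)% 1/2 · (0,3)% 1/2 · (0,4)@ 0/2
Row 1: (1,0)@ 1/3 · (1,1)@ 2/4 · (1,2)% 2/3 · (1,3)% 4/4 · (1,4)% 2/4 · (1,5)% 2/2 · (1,6)% 1/1
Row 2: (2,0)% 1/3 · (2,1)@ 1/4 · (2,2)% 3/4 · (2,3)% 2/4 · (2,4)@ 1/3
Row 3: (3,0)% 3/3 · (3,1)% 3/4 · (3,2)% 2/3 · (3,3)@ 2/4 · (3,4)@ 2/3 · (3,5)% 2/3 · (3,6)% 1/2
Row 4: (4,0)% 2/2 · (4,1)% 2/2 · (4,3)@ 1/1 · (4,5)% 1/2 · (4,6)@ 0/2
Sum over 28 students: 1/2 + 1/2 + 1/2 + 0/2 + 1/3 + 2/4 + 2/3 + 4/4 + 2/4 + 2/2 + 1/1 + 1/3 + 1/4 + 3/4 + 2/4 + 1/3 + 3/3 + 3/4 + 2/3 + 2/4 + 2/3 + 2/3 + 1/2 + 2/2 + 2/2 + 1/1 + 1/2 + 0/2 = 203/12; mean = 203/12 ÷ 28 = 29/48 = 0.604166… → 0.604.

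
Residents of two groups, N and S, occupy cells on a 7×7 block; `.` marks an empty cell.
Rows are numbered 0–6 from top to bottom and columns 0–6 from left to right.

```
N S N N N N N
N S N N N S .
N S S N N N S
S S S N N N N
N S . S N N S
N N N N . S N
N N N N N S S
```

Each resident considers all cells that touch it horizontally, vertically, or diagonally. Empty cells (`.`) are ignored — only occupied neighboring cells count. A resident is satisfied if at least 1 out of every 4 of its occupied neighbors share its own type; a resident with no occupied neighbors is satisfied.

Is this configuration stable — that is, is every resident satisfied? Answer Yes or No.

No

Row 0: (0,0)N 1/3 ✓ · (0,1)S 1/5 ✗ · (0,2)N 3/5 ✓ · (0,3)N 5/5 ✓ · (0,4)N 4/5 ✓ · (0,5)N 3/4 ✓ · (0,6)N 1/2 ✓
Row 1: (1,0)N 2/5 ✓ · (1,1)S 3/8 ✓ · (1,2)N 4/8 ✓ · (1,3)N 7/8 ✓ · (1,4)N 7/8 ✓ · (1,5)S 1/7 ✗
Row 2: (2,0)N 1/5 ✗ · (2,1)S 5/8 ✓ · (2,2)S 4/8 ✓ · (2,3)N 6/8 ✓ · (2,4)N 7/8 ✓ · (2,5)N 5/7 ✓ · (2,6)S 1/4 ✓
Row 3: (3,0)S 3/5 ✓ · (3,1)S 5/7 ✓ · (3,2)S 5/7 ✓ · (3,3)N 4/7 ✓ · (3,4)N 7/8 ✓ · (3,5)N 6/8 ✓ · (3,6)N 3/5 ✓
Row 4: (4,0)N 2/5 ✓ · (4,1)S 3/7 ✓ · (4,3)S 1/6 ✗ · (4,4)N 5/7 ✓ · (4,5)N 5/7 ✓ · (4,6)S 1/5 ✗
Row 5: (5,0)N 4/5 ✓ · (5,1)N 6/7 ✓ · (5,2)N 5/7 ✓ · (5,3)N 5/6 ✓ · (5,5)S 3/7 ✓ · (5,6)N 1/5 ✗
Row 6: (6,0)N 3/3 ✓ · (6,1)N 5/5 ✓ · (6,2)N 5/5 ✓ · (6,3)N 4/4 ✓ · (6,4)N 2/4 ✓ · (6,5)S 2/4 ✓ · (6,6)S 2/3 ✓
For instance (0,1) has only 1/5 same-type neighbors, below 1/4.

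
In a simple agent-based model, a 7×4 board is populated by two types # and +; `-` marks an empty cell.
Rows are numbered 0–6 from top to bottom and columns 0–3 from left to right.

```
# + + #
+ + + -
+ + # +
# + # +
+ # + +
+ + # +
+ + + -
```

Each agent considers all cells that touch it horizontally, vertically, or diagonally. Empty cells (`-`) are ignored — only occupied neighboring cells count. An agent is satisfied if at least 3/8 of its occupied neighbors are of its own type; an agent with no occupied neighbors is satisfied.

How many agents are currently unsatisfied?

Row 0: (0,0)# 0/3 not · (0,1)+ 4/5 satisfied · (0,2)+ 3/4 satisfied · (0,3)# 0/2 not
Row 1: (1,0)+ 4/5 satisfied · (1,1)+ 6/8 satisfied · (1,2)+ 5/7 satisfied
Row 2: (2,0)+ 4/5 satisfied · (2,1)+ 5/8 satisfied · (2,2)# 1/7 not · (2,3)+ 2/4 satisfied
Row 3: (3,0)# 1/5 not · (3,1)+ 4/8 satisfied · (3,2)# 2/8 not · (3,3)+ 3/5 satisfied
Row 4: (4,0)+ 3/5 satisfied · (4,1)# 3/8 satisfied · (4,2)+ 5/8 satisfied · (4,3)+ 3/5 satisfied
Row 5: (5,0)+ 4/5 satisfied · (5,1)+ 6/8 satisfied · (5,2)# 1/7 not · (5,3)+ 3/4 satisfied
Row 6: (6,0)+ 3/3 satisfied · (6,1)+ 4/5 satisfied · (6,2)+ 3/4 satisfied
Unsatisfied: (0,0), (0,3), (2,2), (3,0), (3,2), (5,2) — 6 in total.

6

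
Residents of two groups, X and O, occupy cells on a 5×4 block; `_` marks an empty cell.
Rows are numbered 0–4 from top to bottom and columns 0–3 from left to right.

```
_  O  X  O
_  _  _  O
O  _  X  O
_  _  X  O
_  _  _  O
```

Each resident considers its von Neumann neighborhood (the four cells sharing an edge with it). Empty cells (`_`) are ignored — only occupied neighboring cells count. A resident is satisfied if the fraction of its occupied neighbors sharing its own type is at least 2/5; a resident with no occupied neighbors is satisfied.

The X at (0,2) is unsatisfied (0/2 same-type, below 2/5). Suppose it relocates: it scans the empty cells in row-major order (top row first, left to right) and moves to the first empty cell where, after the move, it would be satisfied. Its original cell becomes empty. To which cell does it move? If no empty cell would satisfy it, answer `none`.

Vacating (0,2). Empty cells in order:
  (0,0): 0/1 same-type → still unsatisfied.
  (1,0): 0/1 same-type → still unsatisfied.
  (1,1): 0/1 same-type → still unsatisfied.
  (1,2): 1/2 same-type → satisfied — stop here.

(1,2)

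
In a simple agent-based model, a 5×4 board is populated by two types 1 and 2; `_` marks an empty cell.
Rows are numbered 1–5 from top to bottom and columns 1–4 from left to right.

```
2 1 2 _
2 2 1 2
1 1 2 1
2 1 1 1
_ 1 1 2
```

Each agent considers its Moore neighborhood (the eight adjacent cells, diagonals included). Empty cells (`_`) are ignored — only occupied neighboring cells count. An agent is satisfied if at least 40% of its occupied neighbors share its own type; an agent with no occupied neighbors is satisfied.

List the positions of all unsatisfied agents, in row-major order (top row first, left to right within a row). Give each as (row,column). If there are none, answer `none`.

(1,2), (3,3), (4,1), (5,4)

(1,1)2 2/3 ok
(1,2)1 1/5 unhappy
(1,3)2 2/4 ok
(2,1)2 2/5 ok
(2,2)2 4/8 ok
(2,3)1 3/7 ok
(2,4)2 2/4 ok
(3,1)1 2/5 ok
(3,2)1 4/8 ok
(3,3)2 2/8 unhappy
(3,4)1 3/5 ok
(4,1)2 0/4 unhappy
(4,2)1 5/7 ok
(4,3)1 6/8 ok
(4,4)1 3/5 ok
(5,2)1 3/4 ok
(5,3)1 4/5 ok
(5,4)2 0/3 unhappy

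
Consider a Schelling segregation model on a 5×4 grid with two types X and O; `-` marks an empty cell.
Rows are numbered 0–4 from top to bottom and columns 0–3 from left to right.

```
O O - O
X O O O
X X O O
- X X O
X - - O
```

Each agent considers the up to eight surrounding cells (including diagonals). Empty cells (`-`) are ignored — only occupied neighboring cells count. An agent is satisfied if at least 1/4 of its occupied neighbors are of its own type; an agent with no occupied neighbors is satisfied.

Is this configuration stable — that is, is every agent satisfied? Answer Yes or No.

(0,0)O 2/3 satisfied
(0,1)O 3/4 satisfied
(0,3)O 2/2 satisfied
(1,0)X 2/5 satisfied
(1,1)O 4/7 satisfied
(1,2)O 6/7 satisfied
(1,3)O 4/4 satisfied
(2,0)X 3/4 satisfied
(2,1)X 4/7 satisfied
(2,2)O 5/8 satisfied
(2,3)O 4/5 satisfied
(3,1)X 4/5 satisfied
(3,2)X 2/6 satisfied
(3,3)O 3/4 satisfied
(4,0)X 1/1 satisfied
(4,3)O 1/2 satisfied
All meet the threshold, so the configuration is stable.

Yes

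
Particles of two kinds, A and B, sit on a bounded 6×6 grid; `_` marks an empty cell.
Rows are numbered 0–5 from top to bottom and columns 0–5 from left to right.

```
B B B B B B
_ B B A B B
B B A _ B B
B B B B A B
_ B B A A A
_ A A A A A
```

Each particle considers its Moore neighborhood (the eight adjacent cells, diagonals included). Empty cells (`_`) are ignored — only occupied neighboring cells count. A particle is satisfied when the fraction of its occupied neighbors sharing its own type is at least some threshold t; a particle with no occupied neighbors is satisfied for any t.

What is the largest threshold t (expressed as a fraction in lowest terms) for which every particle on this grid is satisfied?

1/7

Row 0: (0,0)B 2/2 · (0,1)B 4/4 · (0,2)B 4/5 · (0,3)B 4/5 · (0,4)B 4/5 · (0,5)B 3/3
Row 1: (1,1)B 6/7 · (1,2)B 5/7 · (1,3)A 1/7 · (1,4)B 6/7 · (1,5)B 5/5
Row 2: (2,0)B 4/4 · (2,1)B 6/7 · (2,2)A 1/7 · (2,4)B 5/7 · (2,5)B 4/5
Row 3: (3,0)B 4/4 · (3,1)B 6/7 · (3,2)B 5/7 · (3,3)B 3/7 · (3,4)A 3/7 · (3,5)B 2/5
Row 4: (4,1)B 4/6 · (4,2)B 4/8 · (4,3)A 5/8 · (4,4)A 6/8 · (4,5)A 4/5
Row 5: (5,1)A 1/3 · (5,2)A 3/5 · (5,3)A 4/5 · (5,4)A 5/5 · (5,5)A 3/3
The smallest same-type fraction is 1/7 at (1,3), which reduces to 1/7. Any threshold above that leaves this particle unsatisfied.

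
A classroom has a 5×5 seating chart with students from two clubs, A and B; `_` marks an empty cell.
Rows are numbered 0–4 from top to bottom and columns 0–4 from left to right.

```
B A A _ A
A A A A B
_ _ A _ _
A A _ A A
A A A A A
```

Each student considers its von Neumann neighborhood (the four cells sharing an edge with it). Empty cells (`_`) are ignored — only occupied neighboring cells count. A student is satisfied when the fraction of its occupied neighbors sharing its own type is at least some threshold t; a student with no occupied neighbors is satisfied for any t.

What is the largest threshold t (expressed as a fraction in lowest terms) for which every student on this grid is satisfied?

0/1

(0,0)B 0/2
(0,1)A 2/3
(0,2)A 2/2
(0,4)A 0/1
(1,0)A 1/2
(1,1)A 3/3
(1,2)A 4/4
(1,3)A 1/2
(1,4)B 0/2
(2,2)A 1/1
(3,0)A 2/2
(3,1)A 2/2
(3,3)A 2/2
(3,4)A 2/2
(4,0)A 2/2
(4,1)A 3/3
(4,2)A 2/2
(4,3)A 3/3
(4,4)A 2/2
The smallest same-type fraction is 0/2 at (0,0), which reduces to 0/1. Any threshold above that leaves this student unsatisfied.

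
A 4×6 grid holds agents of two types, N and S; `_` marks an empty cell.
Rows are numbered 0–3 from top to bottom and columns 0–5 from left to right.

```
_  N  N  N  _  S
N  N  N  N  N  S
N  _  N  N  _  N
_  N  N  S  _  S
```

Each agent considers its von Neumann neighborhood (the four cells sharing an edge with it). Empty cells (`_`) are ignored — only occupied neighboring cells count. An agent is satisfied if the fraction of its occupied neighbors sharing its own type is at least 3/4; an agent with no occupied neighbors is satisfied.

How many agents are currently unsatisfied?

(0,1)N 2/2 ok
(0,2)N 3/3 ok
(0,3)N 2/2 ok
(0,5)S 1/1 ok
(1,0)N 2/2 ok
(1,1)N 3/3 ok
(1,2)N 4/4 ok
(1,3)N 4/4 ok
(1,4)N 1/2 unhappy
(1,5)S 1/3 unhappy
(2,0)N 1/1 ok
(2,2)N 3/3 ok
(2,3)N 2/3 unhappy
(2,5)N 0/2 unhappy
(3,1)N 1/1 ok
(3,2)N 2/3 unhappy
(3,3)S 0/2 unhappy
(3,5)S 0/1 unhappy
Unsatisfied: (1,4), (1,5), (2,3), (2,5), (3,2), (3,3), (3,5) — 7 in total.

7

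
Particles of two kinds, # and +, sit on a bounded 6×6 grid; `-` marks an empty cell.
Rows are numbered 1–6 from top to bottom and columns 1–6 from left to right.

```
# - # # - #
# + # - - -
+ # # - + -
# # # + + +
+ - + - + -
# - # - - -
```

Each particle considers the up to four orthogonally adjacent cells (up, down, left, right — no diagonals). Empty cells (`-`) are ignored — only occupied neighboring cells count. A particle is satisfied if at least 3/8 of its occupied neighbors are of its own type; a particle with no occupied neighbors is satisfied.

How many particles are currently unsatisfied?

Row 1: (1,1)# 1/1 ok · (1,3)# 2/2 ok · (1,4)# 1/1 ok · (1,6)# 0/0 ok
Row 2: (2,1)# 1/3 unhappy · (2,2)+ 0/3 unhappy · (2,3)# 2/3 ok
Row 3: (3,1)+ 0/3 unhappy · (3,2)# 2/4 ok · (3,3)# 3/3 ok · (3,5)+ 1/1 ok
Row 4: (4,1)# 1/3 unhappy · (4,2)# 3/3 ok · (4,3)# 2/4 ok · (4,4)+ 1/2 ok · (4,5)+ 4/4 ok · (4,6)+ 1/1 ok
Row 5: (5,1)+ 0/2 unhappy · (5,3)+ 0/2 unhappy · (5,5)+ 1/1 ok
Row 6: (6,1)# 0/1 unhappy · (6,3)# 0/1 unhappy
Unsatisfied: (2,1), (2,2), (3,1), (4,1), (5,1), (5,3), (6,1), (6,3) — 8 in total.

8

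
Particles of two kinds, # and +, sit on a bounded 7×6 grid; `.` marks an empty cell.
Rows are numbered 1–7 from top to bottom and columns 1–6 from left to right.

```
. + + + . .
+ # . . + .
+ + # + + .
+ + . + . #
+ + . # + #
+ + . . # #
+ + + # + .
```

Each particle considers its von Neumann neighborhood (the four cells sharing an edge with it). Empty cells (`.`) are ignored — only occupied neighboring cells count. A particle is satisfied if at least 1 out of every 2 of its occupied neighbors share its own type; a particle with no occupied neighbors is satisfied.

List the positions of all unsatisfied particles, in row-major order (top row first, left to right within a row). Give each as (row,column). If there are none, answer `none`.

(2,2), (3,3), (5,4), (5,5), (6,5), (7,4), (7,5)

(1,2)+ 1/2 ✓
(1,3)+ 2/2 ✓
(1,4)+ 1/1 ✓
(2,1)+ 1/2 ✓
(2,2)# 0/3 ✗
(2,5)+ 1/1 ✓
(3,1)+ 3/3 ✓
(3,2)+ 2/4 ✓
(3,3)# 0/2 ✗
(3,4)+ 2/3 ✓
(3,5)+ 2/2 ✓
(4,1)+ 3/3 ✓
(4,2)+ 3/3 ✓
(4,4)+ 1/2 ✓
(4,6)# 1/1 ✓
(5,1)+ 3/3 ✓
(5,2)+ 3/3 ✓
(5,4)# 0/2 ✗
(5,5)+ 0/3 ✗
(5,6)# 2/3 ✓
(6,1)+ 3/3 ✓
(6,2)+ 3/3 ✓
(6,5)# 1/3 ✗
(6,6)# 2/2 ✓
(7,1)+ 2/2 ✓
(7,2)+ 3/3 ✓
(7,3)+ 1/2 ✓
(7,4)# 0/2 ✗
(7,5)+ 0/2 ✗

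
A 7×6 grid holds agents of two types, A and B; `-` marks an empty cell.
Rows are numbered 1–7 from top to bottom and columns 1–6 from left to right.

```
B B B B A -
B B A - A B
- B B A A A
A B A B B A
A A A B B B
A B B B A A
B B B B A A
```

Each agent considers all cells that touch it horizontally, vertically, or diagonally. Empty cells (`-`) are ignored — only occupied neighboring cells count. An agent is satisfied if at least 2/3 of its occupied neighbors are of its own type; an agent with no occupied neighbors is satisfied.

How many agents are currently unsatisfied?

Row 1: (1,1)B 3/3 satisfied · (1,2)B 4/5 satisfied · (1,3)B 3/4 satisfied · (1,4)B 1/4 not · (1,5)A 1/3 not
Row 2: (2,1)B 4/4 satisfied · (2,2)B 6/7 satisfied · (2,3)A 1/7 not · (2,5)A 4/6 satisfied · (2,6)B 0/4 not
Row 3: (3,2)B 4/7 not · (3,3)B 4/7 not · (3,4)A 4/7 not · (3,5)A 4/7 not · (3,6)A 3/5 not
Row 4: (4,1)A 2/4 not · (4,2)B 2/7 not · (4,3)A 3/8 not · (4,4)B 4/8 not · (4,5)B 4/8 not · (4,6)A 2/5 not
Row 5: (5,1)A 3/5 not · (5,2)A 5/8 not · (5,3)A 2/8 not · (5,4)B 5/8 not · (5,5)B 5/8 not · (5,6)B 2/5 not
Row 6: (6,1)A 2/5 not · (6,2)B 4/8 not · (6,3)B 6/8 satisfied · (6,4)B 5/8 not · (6,5)A 3/8 not · (6,6)A 3/5 not
Row 7: (7,1)B 2/3 satisfied · (7,2)B 4/5 satisfied · (7,3)B 5/5 satisfied · (7,4)B 3/5 not · (7,5)A 3/5 not · (7,6)A 3/3 satisfied
Unsatisfied: (1,4), (1,5), (2,3), (2,6), (3,2), (3,3), (3,4), (3,5), (3,6), (4,1), (4,2), (4,3), (4,4), (4,5), (4,6), (5,1), (5,2), (5,3), (5,4), (5,5), (5,6), (6,1), (6,2), (6,4), (6,5), (6,6), (7,4), (7,5) — 28 in total.

28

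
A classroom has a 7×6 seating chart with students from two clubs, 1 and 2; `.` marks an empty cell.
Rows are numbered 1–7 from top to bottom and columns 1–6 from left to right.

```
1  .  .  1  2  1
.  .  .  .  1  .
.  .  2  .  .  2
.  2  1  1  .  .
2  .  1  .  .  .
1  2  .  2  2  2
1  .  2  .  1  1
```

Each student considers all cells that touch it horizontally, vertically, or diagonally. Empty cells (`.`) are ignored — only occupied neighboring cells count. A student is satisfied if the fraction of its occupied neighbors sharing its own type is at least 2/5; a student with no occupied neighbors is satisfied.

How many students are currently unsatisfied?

7

Row 1: (1,1)1 0/0 ✓ · (1,4)1 1/2 ✓ · (1,5)2 0/3 ✗ · (1,6)1 1/2 ✓
Row 2: (2,5)1 2/4 ✓
Row 3: (3,3)2 1/3 ✗ · (3,6)2 0/1 ✗
Row 4: (4,2)2 2/4 ✓ · (4,3)1 2/4 ✓ · (4,4)1 2/3 ✓
Row 5: (5,1)2 2/3 ✓ · (5,3)1 2/5 ✓
Row 6: (6,1)1 1/3 ✗ · (6,2)2 2/5 ✓ · (6,4)2 2/4 ✓ · (6,5)2 2/4 ✓ · (6,6)2 1/3 ✗
Row 7: (7,1)1 1/2 ✓ · (7,3)2 2/2 ✓ · (7,5)1 1/4 ✗ · (7,6)1 1/3 ✗
Unsatisfied: (1,5), (3,3), (3,6), (6,1), (6,6), (7,5), (7,6) — 7 in total.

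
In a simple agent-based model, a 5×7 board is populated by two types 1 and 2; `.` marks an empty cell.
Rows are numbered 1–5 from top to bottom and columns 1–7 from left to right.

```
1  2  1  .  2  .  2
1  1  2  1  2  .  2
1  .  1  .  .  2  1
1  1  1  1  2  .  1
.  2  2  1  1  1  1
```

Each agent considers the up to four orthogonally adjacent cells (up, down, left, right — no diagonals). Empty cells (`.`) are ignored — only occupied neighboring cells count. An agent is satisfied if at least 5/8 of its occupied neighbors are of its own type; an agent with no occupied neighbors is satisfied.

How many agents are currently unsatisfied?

14

Row 1: (1,1)1 1/2 unhappy · (1,2)2 0/3 unhappy · (1,3)1 0/2 unhappy · (1,5)2 1/1 ok · (1,7)2 1/1 ok
Row 2: (2,1)1 3/3 ok · (2,2)1 1/3 unhappy · (2,3)2 0/4 unhappy · (2,4)1 0/2 unhappy · (2,5)2 1/2 unhappy · (2,7)2 1/2 unhappy
Row 3: (3,1)1 2/2 ok · (3,3)1 1/2 unhappy · (3,6)2 0/1 unhappy · (3,7)1 1/3 unhappy
Row 4: (4,1)1 2/2 ok · (4,2)1 2/3 ok · (4,3)1 3/4 ok · (4,4)1 2/3 ok · (4,5)2 0/2 unhappy · (4,7)1 2/2 ok
Row 5: (5,2)2 1/2 unhappy · (5,3)2 1/3 unhappy · (5,4)1 2/3 ok · (5,5)1 2/3 ok · (5,6)1 2/2 ok · (5,7)1 2/2 ok
Unsatisfied: (1,1), (1,2), (1,3), (2,2), (2,3), (2,4), (2,5), (2,7), (3,3), (3,6), (3,7), (4,5), (5,2), (5,3) — 14 in total.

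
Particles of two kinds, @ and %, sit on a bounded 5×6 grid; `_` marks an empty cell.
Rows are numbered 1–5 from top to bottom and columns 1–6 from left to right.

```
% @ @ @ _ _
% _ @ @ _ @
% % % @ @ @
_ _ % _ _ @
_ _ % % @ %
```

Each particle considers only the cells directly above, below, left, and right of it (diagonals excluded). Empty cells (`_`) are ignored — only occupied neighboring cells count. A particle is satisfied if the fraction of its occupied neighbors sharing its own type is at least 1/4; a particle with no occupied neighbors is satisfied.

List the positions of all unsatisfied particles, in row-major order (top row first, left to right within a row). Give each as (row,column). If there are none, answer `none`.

(1,1)% 1/2 ✓
(1,2)@ 1/2 ✓
(1,3)@ 3/3 ✓
(1,4)@ 2/2 ✓
(2,1)% 2/2 ✓
(2,3)@ 2/3 ✓
(2,4)@ 3/3 ✓
(2,6)@ 1/1 ✓
(3,1)% 2/2 ✓
(3,2)% 2/2 ✓
(3,3)% 2/4 ✓
(3,4)@ 2/3 ✓
(3,5)@ 2/2 ✓
(3,6)@ 3/3 ✓
(4,3)% 2/2 ✓
(4,6)@ 1/2 ✓
(5,3)% 2/2 ✓
(5,4)% 1/2 ✓
(5,5)@ 0/2 ✗
(5,6)% 0/2 ✗

(5,5), (5,6)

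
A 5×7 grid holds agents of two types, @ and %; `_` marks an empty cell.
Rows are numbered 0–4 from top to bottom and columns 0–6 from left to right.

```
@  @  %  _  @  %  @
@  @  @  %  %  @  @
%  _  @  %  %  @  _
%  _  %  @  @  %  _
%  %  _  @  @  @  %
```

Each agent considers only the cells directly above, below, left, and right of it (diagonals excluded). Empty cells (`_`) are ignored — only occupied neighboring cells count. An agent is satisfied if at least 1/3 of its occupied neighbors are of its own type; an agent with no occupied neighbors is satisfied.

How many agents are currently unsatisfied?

6

Row 0: (0,0)@ 2/2 ok · (0,1)@ 2/3 ok · (0,2)% 0/2 unhappy · (0,4)@ 0/2 unhappy · (0,5)% 0/3 unhappy · (0,6)@ 1/2 ok
Row 1: (1,0)@ 2/3 ok · (1,1)@ 3/3 ok · (1,2)@ 2/4 ok · (1,3)% 2/3 ok · (1,4)% 2/4 ok · (1,5)@ 2/4 ok · (1,6)@ 2/2 ok
Row 2: (2,0)% 1/2 ok · (2,2)@ 1/3 ok · (2,3)% 2/4 ok · (2,4)% 2/4 ok · (2,5)@ 1/3 ok
Row 3: (3,0)% 2/2 ok · (3,2)% 0/2 unhappy · (3,3)@ 2/4 ok · (3,4)@ 2/4 ok · (3,5)% 0/3 unhappy
Row 4: (4,0)% 2/2 ok · (4,1)% 1/1 ok · (4,3)@ 2/2 ok · (4,4)@ 3/3 ok · (4,5)@ 1/3 ok · (4,6)% 0/1 unhappy
Unsatisfied: (0,2), (0,4), (0,5), (3,2), (3,5), (4,6) — 6 in total.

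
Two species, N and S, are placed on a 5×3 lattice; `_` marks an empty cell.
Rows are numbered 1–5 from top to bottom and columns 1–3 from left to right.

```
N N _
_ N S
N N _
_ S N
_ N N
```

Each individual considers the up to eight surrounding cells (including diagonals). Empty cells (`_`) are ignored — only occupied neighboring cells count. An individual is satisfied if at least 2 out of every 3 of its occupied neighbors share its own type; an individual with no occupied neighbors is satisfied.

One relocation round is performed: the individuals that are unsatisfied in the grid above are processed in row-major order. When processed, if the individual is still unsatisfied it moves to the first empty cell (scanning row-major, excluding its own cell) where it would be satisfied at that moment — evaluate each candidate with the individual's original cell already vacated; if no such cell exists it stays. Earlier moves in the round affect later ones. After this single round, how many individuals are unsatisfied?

Initially unsatisfied (in order): (2,3), (3,2), (4,2).
  (2,3): no empty cell satisfies it; stays.
  (3,2) → (1,3).
  (4,2): no empty cell satisfies it; stays.
Resulting grid:
N N N
_ N S
N _ _
_ S N
_ N N
Unsatisfied now: (2,3), (3,1), (4,2).

3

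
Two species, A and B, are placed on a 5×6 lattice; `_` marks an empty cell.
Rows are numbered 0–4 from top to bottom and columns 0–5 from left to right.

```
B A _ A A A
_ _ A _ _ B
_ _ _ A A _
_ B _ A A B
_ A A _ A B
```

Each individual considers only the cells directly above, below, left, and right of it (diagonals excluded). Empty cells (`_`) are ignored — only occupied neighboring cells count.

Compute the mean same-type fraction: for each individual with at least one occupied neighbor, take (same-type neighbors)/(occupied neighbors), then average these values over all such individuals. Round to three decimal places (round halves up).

0.578

Row 0: (0,0)B 0/1 · (0,1)A 0/1 · (0,3)A 1/1 · (0,4)A 2/2 · (0,5)A 1/2
Row 1: (1,2)A — no occupied neighbors · (1,5)B 0/1
Row 2: (2,3)A 2/2 · (2,4)A 2/2
Row 3: (3,1)B 0/1 · (3,3)A 2/2 · (3,4)A 3/4 · (3,5)B 1/2
Row 4: (4,1)A 1/2 · (4,2)A 1/1 · (4,4)A 1/2 · (4,5)B 1/2
Sum over 16 individuals: 0/1 + 0/1 + 1/1 + 2/2 + 1/2 + 0/1 + 2/2 + 2/2 + 0/1 + 2/2 + 3/4 + 1/2 + 1/2 + 1/1 + 1/2 + 1/2 = 37/4; mean = 37/4 ÷ 16 = 37/64 = 0.578125 → 0.578.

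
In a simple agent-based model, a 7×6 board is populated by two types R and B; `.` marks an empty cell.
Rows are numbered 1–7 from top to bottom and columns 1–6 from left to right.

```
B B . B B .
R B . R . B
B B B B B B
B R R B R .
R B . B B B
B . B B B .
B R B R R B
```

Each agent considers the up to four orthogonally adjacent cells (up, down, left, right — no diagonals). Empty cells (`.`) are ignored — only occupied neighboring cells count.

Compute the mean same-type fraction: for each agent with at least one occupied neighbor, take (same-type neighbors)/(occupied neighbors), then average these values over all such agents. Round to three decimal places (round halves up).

0.522

(1,1)B 1/2
(1,2)B 2/2
(1,4)B 1/2
(1,5)B 1/1
(2,1)R 0/3
(2,2)B 2/3
(2,4)R 0/2
(2,6)B 1/1
(3,1)B 2/3
(3,2)B 3/4
(3,3)B 2/3
(3,4)B 3/4
(3,5)B 2/3
(3,6)B 2/2
(4,1)B 1/3
(4,2)R 1/4
(4,3)R 1/3
(4,4)B 2/4
(4,5)R 0/3
(5,1)R 0/3
(5,2)B 0/2
(5,4)B 3/3
(5,5)B 3/4
(5,6)B 1/1
(6,1)B 1/2
(6,3)B 2/2
(6,4)B 3/4
(6,5)B 2/3
(7,1)B 1/2
(7,2)R 0/2
(7,3)B 1/3
(7,4)R 1/3
(7,5)R 1/3
(7,6)B 0/1
Sum over 34 agents: 1/2 + 2/2 + 1/2 + 1/1 + 0/3 + 2/3 + 0/2 + 1/1 + 2/3 + 3/4 + 2/3 + 3/4 + 2/3 + 2/2 + 1/3 + 1/4 + 1/3 + 2/4 + 0/3 + 0/3 + 0/2 + 3/3 + 3/4 + 1/1 + 1/2 + 2/2 + 3/4 + 2/3 + 1/2 + 0/2 + 1/3 + 1/3 + 1/3 + 0/1 = 71/4; mean = 71/4 ÷ 34 = 71/136 = 0.522058… → 0.522.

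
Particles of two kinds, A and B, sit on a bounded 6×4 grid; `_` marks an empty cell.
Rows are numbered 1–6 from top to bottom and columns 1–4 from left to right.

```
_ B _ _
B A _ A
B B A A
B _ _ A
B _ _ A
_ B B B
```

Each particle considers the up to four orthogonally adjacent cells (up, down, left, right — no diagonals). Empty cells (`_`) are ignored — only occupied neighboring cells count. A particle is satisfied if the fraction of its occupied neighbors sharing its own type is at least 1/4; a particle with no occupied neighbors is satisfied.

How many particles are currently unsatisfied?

2

Row 1: (1,2)B 0/1 ✗
Row 2: (2,1)B 1/2 ✓ · (2,2)A 0/3 ✗ · (2,4)A 1/1 ✓
Row 3: (3,1)B 3/3 ✓ · (3,2)B 1/3 ✓ · (3,3)A 1/2 ✓ · (3,4)A 3/3 ✓
Row 4: (4,1)B 2/2 ✓ · (4,4)A 2/2 ✓
Row 5: (5,1)B 1/1 ✓ · (5,4)A 1/2 ✓
Row 6: (6,2)B 1/1 ✓ · (6,3)B 2/2 ✓ · (6,4)B 1/2 ✓
Unsatisfied: (1,2), (2,2) — 2 in total.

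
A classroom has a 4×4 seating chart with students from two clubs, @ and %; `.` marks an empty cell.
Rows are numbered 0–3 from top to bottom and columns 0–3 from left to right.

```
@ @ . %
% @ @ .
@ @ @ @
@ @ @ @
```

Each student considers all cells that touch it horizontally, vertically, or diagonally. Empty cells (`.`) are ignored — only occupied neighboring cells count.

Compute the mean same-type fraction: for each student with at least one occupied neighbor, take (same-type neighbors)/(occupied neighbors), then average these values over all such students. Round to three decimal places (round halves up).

0.770

(0,0)@ 2/3
(0,1)@ 3/4
(0,3)% 0/1
(1,0)% 0/5
(1,1)@ 6/7
(1,2)@ 5/6
(2,0)@ 4/5
(2,1)@ 7/8
(2,2)@ 7/7
(2,3)@ 4/4
(3,0)@ 3/3
(3,1)@ 5/5
(3,2)@ 5/5
(3,3)@ 3/3
Sum over 14 students: 2/3 + 3/4 + 0/1 + 0/5 + 6/7 + 5/6 + 4/5 + 7/8 + 7/7 + 4/4 + 3/3 + 5/5 + 5/5 + 3/3 = 3019/280; mean = 3019/280 ÷ 14 = 3019/3920 = 0.770153… → 0.770.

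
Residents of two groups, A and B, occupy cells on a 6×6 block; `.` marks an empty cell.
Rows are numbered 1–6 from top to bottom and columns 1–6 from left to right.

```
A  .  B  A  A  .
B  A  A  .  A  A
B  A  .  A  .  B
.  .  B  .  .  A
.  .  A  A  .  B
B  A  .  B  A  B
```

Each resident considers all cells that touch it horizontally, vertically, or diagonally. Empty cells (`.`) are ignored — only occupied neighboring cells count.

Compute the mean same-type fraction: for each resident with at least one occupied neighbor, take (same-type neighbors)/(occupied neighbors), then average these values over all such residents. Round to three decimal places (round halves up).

0.402

Row 1: (1,1)A 1/2 · (1,3)B 0/3 · (1,4)A 3/4 · (1,5)A 3/3
Row 2: (2,1)B 1/4 · (2,2)A 3/6 · (2,3)A 4/5 · (2,5)A 4/5 · (2,6)A 2/3
Row 3: (3,1)B 1/3 · (3,2)A 2/5 · (3,4)A 2/3 · (3,6)B 0/3
Row 4: (4,3)B 0/4 · (4,6)A 0/2
Row 5: (5,3)A 2/4 · (5,4)A 2/4 · (5,6)B 1/3
Row 6: (6,1)B 0/1 · (6,2)A 1/2 · (6,4)B 0/3 · (6,5)A 1/4 · (6,6)B 1/2
Sum over 23 residents: 1/2 + 0/3 + 3/4 + 3/3 + 1/4 + 3/6 + 4/5 + 4/5 + 2/3 + 1/3 + 2/5 + 2/3 + 0/3 + 0/4 + 0/2 + 2/4 + 2/4 + 1/3 + 0/1 + 1/2 + 0/3 + 1/4 + 1/2 = 37/4; mean = 37/4 ÷ 23 = 37/92 = 0.402173… → 0.402.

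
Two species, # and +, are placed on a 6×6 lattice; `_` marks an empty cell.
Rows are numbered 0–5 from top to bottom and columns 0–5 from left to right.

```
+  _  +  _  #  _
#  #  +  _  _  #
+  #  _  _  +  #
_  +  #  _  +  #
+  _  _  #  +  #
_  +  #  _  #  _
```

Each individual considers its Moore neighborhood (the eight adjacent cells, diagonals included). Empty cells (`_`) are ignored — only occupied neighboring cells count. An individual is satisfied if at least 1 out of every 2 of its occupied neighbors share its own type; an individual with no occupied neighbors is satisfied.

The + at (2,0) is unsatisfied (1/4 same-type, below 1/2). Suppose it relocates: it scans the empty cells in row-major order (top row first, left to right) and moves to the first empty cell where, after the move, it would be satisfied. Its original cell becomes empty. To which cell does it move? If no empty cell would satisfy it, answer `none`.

Vacating (2,0). Empty cells in order:
  (0,1): 3/5 same-type → satisfied — stop here.

(0,1)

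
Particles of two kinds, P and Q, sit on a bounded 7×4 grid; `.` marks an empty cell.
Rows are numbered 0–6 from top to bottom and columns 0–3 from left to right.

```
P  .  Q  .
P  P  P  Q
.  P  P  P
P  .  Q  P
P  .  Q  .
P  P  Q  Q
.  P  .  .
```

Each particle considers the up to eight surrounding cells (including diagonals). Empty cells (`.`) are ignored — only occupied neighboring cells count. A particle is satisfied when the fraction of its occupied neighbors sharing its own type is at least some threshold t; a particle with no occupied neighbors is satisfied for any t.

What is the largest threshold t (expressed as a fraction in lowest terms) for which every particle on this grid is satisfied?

Row 0: (0,0)P 2/2 · (0,2)Q 1/3
Row 1: (1,0)P 3/3 · (1,1)P 5/6 · (1,2)P 4/6 · (1,3)Q 1/4
Row 2: (2,1)P 5/6 · (2,2)P 5/7 · (2,3)P 3/5
Row 3: (3,0)P 2/2 · (3,2)Q 1/5 · (3,3)P 2/4
Row 4: (4,0)P 3/3 · (4,2)Q 3/5
Row 5: (5,0)P 3/3 · (5,1)P 3/5 · (5,2)Q 2/4 · (5,3)Q 2/2
Row 6: (6,1)P 2/3
The smallest same-type fraction is 1/5 at (3,2), which reduces to 1/5. Any threshold above that leaves this particle unsatisfied.

1/5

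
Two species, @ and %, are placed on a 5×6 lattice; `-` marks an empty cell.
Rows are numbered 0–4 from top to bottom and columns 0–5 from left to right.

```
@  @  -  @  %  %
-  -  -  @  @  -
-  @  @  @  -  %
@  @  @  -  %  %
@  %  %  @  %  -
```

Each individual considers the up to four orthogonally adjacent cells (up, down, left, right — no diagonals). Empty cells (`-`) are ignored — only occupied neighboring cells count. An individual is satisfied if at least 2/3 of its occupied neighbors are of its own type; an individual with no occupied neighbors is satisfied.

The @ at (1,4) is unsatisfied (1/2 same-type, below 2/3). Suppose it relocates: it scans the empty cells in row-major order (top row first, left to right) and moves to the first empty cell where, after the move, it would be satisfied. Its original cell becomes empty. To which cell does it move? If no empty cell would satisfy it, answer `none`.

(0,2)

Vacating (1,4). Empty cells in order:
  (0,2): 2/2 same-type → satisfied — stop here.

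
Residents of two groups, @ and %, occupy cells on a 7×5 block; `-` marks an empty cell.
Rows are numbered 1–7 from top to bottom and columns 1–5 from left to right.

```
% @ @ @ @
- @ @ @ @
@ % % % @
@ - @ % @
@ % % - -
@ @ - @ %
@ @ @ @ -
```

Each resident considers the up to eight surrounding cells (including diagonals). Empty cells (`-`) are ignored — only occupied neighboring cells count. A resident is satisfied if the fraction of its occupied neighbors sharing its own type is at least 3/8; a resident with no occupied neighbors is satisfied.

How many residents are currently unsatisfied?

7

Row 1: (1,1)% 0/2 unhappy · (1,2)@ 3/4 ok · (1,3)@ 5/5 ok · (1,4)@ 5/5 ok · (1,5)@ 3/3 ok
Row 2: (2,2)@ 4/7 ok · (2,3)@ 5/8 ok · (2,4)@ 6/8 ok · (2,5)@ 4/5 ok
Row 3: (3,1)@ 2/3 ok · (3,2)% 1/6 unhappy · (3,3)% 3/7 ok · (3,4)% 2/8 unhappy · (3,5)@ 3/5 ok
Row 4: (4,1)@ 2/4 ok · (4,3)@ 0/6 unhappy · (4,4)% 3/6 ok · (4,5)@ 1/3 unhappy
Row 5: (5,1)@ 3/4 ok · (5,2)% 1/6 unhappy · (5,3)% 2/5 ok
Row 6: (6,1)@ 4/5 ok · (6,2)@ 5/7 ok · (6,4)@ 2/4 ok · (6,5)% 0/2 unhappy
Row 7: (7,1)@ 3/3 ok · (7,2)@ 4/4 ok · (7,3)@ 4/4 ok · (7,4)@ 2/3 ok
Unsatisfied: (1,1), (3,2), (3,4), (4,3), (4,5), (5,2), (6,5) — 7 in total.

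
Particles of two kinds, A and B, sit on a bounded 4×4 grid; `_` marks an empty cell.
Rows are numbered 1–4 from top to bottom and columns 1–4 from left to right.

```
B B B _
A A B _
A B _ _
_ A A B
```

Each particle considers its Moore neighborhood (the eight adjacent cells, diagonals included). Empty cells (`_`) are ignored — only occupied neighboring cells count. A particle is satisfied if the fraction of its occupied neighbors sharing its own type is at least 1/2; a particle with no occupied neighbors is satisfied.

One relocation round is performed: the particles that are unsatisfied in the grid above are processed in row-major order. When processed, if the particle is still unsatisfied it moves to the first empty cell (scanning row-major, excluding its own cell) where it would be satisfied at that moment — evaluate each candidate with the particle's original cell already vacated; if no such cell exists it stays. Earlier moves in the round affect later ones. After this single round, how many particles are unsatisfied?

Initially unsatisfied (in order): (1,1), (2,1), (2,2), (3,2), (4,3), (4,4).
  (1,1) → (1,4).
  (2,1): now satisfied by earlier moves; stays.
  (2,2) → (1,1).
  (3,2) → (2,2).
  (4,3): now satisfied by earlier moves; stays.
  (4,4) → (2,4).
Resulting grid:
A B B B
A B B B
A _ _ _
_ A A _
Unsatisfied now: (1,1).

1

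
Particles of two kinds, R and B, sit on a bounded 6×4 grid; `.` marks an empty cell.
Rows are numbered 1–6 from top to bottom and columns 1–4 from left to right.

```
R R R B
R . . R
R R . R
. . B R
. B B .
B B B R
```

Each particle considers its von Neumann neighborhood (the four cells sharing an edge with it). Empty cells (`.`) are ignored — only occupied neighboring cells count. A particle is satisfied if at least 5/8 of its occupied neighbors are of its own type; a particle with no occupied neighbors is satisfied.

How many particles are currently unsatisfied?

Row 1: (1,1)R 2/2 satisfied · (1,2)R 2/2 satisfied · (1,3)R 1/2 not · (1,4)B 0/2 not
Row 2: (2,1)R 2/2 satisfied · (2,4)R 1/2 not
Row 3: (3,1)R 2/2 satisfied · (3,2)R 1/1 satisfied · (3,4)R 2/2 satisfied
Row 4: (4,3)B 1/2 not · (4,4)R 1/2 not
Row 5: (5,2)B 2/2 satisfied · (5,3)B 3/3 satisfied
Row 6: (6,1)B 1/1 satisfied · (6,2)B 3/3 satisfied · (6,3)B 2/3 satisfied · (6,4)R 0/1 not
Unsatisfied: (1,3), (1,4), (2,4), (4,3), (4,4), (6,4) — 6 in total.

6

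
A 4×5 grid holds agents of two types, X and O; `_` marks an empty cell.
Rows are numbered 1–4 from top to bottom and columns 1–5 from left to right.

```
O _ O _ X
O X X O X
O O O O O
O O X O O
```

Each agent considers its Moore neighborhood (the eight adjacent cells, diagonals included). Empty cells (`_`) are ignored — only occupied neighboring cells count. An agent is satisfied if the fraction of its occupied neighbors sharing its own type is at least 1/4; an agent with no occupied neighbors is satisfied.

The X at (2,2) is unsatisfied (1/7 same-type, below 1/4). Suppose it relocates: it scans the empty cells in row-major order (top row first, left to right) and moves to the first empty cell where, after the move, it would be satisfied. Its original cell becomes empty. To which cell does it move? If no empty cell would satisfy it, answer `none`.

Vacating (2,2). Empty cells in order:
  (1,2): 1/4 same-type → satisfied — stop here.

(1,2)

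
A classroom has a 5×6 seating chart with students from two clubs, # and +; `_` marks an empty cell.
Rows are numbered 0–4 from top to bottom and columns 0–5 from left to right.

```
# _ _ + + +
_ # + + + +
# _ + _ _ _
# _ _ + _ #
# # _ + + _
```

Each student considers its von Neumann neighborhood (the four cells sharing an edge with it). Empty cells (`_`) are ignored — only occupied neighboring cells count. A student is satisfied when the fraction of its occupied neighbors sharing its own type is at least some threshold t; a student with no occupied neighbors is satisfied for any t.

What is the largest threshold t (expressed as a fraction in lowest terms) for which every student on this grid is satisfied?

(0,0)# — no occupied neighbors
(0,3)+ 2/2
(0,4)+ 3/3
(0,5)+ 2/2
(1,1)# 0/1
(1,2)+ 2/3
(1,3)+ 3/3
(1,4)+ 3/3
(1,5)+ 2/2
(2,0)# 1/1
(2,2)+ 1/1
(3,0)# 2/2
(3,3)+ 1/1
(3,5)# — no occupied neighbors
(4,0)# 2/2
(4,1)# 1/1
(4,3)+ 2/2
(4,4)+ 1/1
The smallest same-type fraction is 0/1 at (1,1), which reduces to 0/1. Any threshold above that leaves this student unsatisfied.

0/1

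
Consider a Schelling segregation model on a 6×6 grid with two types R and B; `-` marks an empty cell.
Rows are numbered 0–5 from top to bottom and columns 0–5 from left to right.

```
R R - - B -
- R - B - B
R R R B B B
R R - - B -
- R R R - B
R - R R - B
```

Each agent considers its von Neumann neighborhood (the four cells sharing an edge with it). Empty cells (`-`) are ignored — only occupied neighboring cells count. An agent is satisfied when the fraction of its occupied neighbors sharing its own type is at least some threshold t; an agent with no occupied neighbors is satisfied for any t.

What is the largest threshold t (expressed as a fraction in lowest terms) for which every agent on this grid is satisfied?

1/2

Row 0: (0,0)R 1/1 · (0,1)R 2/2 · (0,4)B — no occupied neighbors
Row 1: (1,1)R 2/2 · (1,3)B 1/1 · (1,5)B 1/1
Row 2: (2,0)R 2/2 · (2,1)R 4/4 · (2,2)R 1/2 · (2,3)B 2/3 · (2,4)B 3/3 · (2,5)B 2/2
Row 3: (3,0)R 2/2 · (3,1)R 3/3 · (3,4)B 1/1
Row 4: (4,1)R 2/2 · (4,2)R 3/3 · (4,3)R 2/2 · (4,5)B 1/1
Row 5: (5,0)R — no occupied neighbors · (5,2)R 2/2 · (5,3)R 2/2 · (5,5)B 1/1
The smallest same-type fraction is 1/2 at (2,2), which reduces to 1/2. Any threshold above that leaves this agent unsatisfied.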